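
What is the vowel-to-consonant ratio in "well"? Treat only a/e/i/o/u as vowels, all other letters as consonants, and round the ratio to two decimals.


Word: "well"
Vowels (a,e,i,o,u): 1
Consonants: 3
Ratio = 1/3
= 0.33


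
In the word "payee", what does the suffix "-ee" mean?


Suffix: -ee
As in: payee -> pay + -ee
Meaning = one who receives


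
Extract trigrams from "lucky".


Word: "lucky" (length 5)
Number of trigrams = 5 - 3 + 1 = 3
  Position 0: "luc"
  Position 1: "uck"
  Position 2: "cky"
Trigrams = "luc", "uck", "cky"


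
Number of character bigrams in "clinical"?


Word: "clinical" (length 8)
Number of 2-grams = length - 2 + 1 = 8 - 2 + 1
= 7


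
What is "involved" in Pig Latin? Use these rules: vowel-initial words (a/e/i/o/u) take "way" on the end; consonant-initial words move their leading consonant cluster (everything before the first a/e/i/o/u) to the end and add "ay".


Word: "involved"
Starts with vowel → add 'way'
Pig Latin = "involvedway"


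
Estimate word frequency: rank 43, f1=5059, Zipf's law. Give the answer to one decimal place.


Zipf's law: f(r) = f(1) / r
f(1) = 5059
f(43) = 5059 / 43
= 117.7 occurrences


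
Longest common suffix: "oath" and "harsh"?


Word 1: "oath"
Word 2: "harsh"
Comparing from end:
  Pos -1: 'h' == 'h'
  Pos -2: 't' != 's' (stop)
LCS = "h" (length 1)


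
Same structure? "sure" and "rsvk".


Pattern of "sure": [0, 1, 2, 3]
Pattern of "rsvk": [0, 1, 2, 3]
Patterns match
Same pattern = Yes


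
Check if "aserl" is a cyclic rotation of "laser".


Word: "laser", Candidate: "aserl"
Method: check if candidate is substring of word+word
"laserlaser" contains "aserl"? Yes
Is rotation = Yes


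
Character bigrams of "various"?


Word: "various" (length 7)
Number of bigrams = 7 - 2 + 1 = 6
  Position 0: "va"
  Position 1: "ar"
  Position 2: "ri"
  Position 3: "io"
  Position 4: "ou"
  Position 5: "us"
Bigrams = "va", "ar", "ri", "io", "ou", "us"


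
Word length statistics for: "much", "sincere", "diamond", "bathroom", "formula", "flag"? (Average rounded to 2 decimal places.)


Lengths: "much"=4, "sincere"=7, "diamond"=7, "bathroom"=8, "formula"=7, "flag"=4
Sum = 37, Count = 6
Average = 37/6 = 6.17
= avg=6.17, min=4, max=8


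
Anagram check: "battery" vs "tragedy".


Word 1: "battery" → sorted: abertty
Word 2: "tragedy" → sorted: adegrty
Same letters? abertty != adegrty
Anagram = No


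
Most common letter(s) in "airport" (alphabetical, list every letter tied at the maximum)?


Word: "airport"
Letter counts:
  'a': 1
  'i': 1
  'o': 1
  'p': 1
  'r': 2
  't': 1
Maximum count = 2
Most frequent = 'r' (2 times each)


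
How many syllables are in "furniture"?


Word: "furniture"
Syllable breakdown: fur-ni-ture
Counting: 3 parts
= 3 syllables


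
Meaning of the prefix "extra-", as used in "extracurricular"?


Prefix: extra-
Example: extracurricular = extra- + curricular
Meaning = beyond


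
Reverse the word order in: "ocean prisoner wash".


Original: "ocean prisoner wash"
Words (1..n): ocean | prisoner | wash
Reversed (n..1): wash | prisoner | ocean
Result = "wash prisoner ocean"


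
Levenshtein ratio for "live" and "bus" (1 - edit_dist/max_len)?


Word 1: "live" (length 4)
Word 2: "bus" (length 3)
One optimal edit sequence:
  1. delete 'l'  (+1)
  2. substitute 'i' -> 'b'  (+1)
  3. substitute 'v' -> 'u'  (+1)
  4. substitute 'e' -> 's'  (+1)
Edit distance = 4
Max length = max(4, 3) = 4
Similarity = 1 - 4/4
= 0.0000


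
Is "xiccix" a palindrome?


Word: "xiccix"
Reversed: "xiccix"
Forward == Backward? xiccix == xiccix
Palindrome = Yes


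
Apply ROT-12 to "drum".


Word: "drum"
Shift: 12
Each letter → (letter + shift) mod 26:
  'd' (3) + 12 = 15 → 'p'
  'r' (17) + 12 = 3 → 'd'
  'u' (20) + 12 = 6 → 'g'
  'm' (12) + 12 = 24 → 'y'
Result = "pdgy"


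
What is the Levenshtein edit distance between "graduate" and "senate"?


Word 1: "graduate" (length 8)
Word 2: "senate" (length 6)
One optimal edit sequence (insert/delete/substitute each cost 1):
  1. delete 'g'  (+1)
  2. delete 'r'  (+1)
  3. substitute 'a' -> 's'  (+1)
  4. substitute 'd' -> 'e'  (+1)
  5. substitute 'u' -> 'n'  (+1)
  6. keep 'a'
  7. keep 't'
  8. keep 'e'
Total edit operations: 5
Edit distance = 5


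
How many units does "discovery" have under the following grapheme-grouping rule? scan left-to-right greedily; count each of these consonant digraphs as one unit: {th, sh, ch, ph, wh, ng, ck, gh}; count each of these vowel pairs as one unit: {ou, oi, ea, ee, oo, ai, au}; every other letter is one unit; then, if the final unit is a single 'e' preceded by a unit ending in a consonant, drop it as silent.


Word: "discovery" (9 letters)
Left-to-right scan:
  1. 'd' (letter)
  2. 'i' (letter)
  3. 's' (letter)
  4. 'c' (letter)
  5. 'o' (letter)
  6. 'v' (letter)
  7. 'e' (letter)
  8. 'r' (letter)
  9. 'y' (letter)
Units from scan: 9
Sound units = 9 units


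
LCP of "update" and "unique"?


Word 1: "update"
Word 2: "unique"
Comparing from start:
  Pos 0: 'u' == 'u'
  Pos 1: 'p' != 'n' (stop)
LCP = "u" (length 1)


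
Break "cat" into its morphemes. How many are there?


Word: "cat"
Morphemes: cat
Each morpheme carries meaning
= 1 morpheme


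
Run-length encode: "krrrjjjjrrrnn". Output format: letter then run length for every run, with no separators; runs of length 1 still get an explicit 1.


String: "krrrjjjjrrrnn"
Scanning for consecutive runs:
  'k' x 1
  'r' x 3
  'j' x 4
  'r' x 3
  'n' x 2
RLE = "k1r3j4r3n2"


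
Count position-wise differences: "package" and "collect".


Comparing character by character (same length = 7):
  Pos 0: 'p' vs 'c' !=
  Pos 1: 'a' vs 'o' !=
  Pos 2: 'c' vs 'l' !=
  Pos 3: 'k' vs 'l' !=
  Pos 4: 'a' vs 'e' !=
  Pos 5: 'g' vs 'c' !=
  Pos 6: 'e' vs 't' !=
Hamming distance = 7


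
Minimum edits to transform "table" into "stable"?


Word 1: "table" (length 5)
Word 2: "stable" (length 6)
One optimal edit sequence (insert/delete/substitute each cost 1):
  1. insert 's'  (+1)
  2. keep 't'
  3. keep 'a'
  4. keep 'b'
  5. keep 'l'
  6. keep 'e'
Total edit operations: 1
Edit distance = 1


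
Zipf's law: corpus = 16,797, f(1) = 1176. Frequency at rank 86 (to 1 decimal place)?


Zipf's law: f(r) = f(1) / r
f(1) = 1176
f(86) = 1176 / 86
= 13.7 occurrences


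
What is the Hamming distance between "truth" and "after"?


Comparing character by character (same length = 5):
  Pos 0: 't' vs 'a' !=
  Pos 1: 'r' vs 'f' !=
  Pos 2: 'u' vs 't' !=
  Pos 3: 't' vs 'e' !=
  Pos 4: 'h' vs 'r' !=
Hamming distance = 5


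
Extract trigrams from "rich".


Word: "rich" (length 4)
Number of trigrams = 4 - 3 + 1 = 2
  Position 0: "ric"
  Position 1: "ich"
Trigrams = "ric", "ich"


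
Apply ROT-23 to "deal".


Word: "deal"
Shift: 23
Each letter → (letter + shift) mod 26:
  'd' (3) + 23 = 0 → 'a'
  'e' (4) + 23 = 1 → 'b'
  'a' (0) + 23 = 23 → 'x'
  'l' (11) + 23 = 8 → 'i'
Result = "abxi"


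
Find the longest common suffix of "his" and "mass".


Word 1: "his"
Word 2: "mass"
Comparing from end:
  Pos -1: 's' == 's'
  Pos -2: 'i' != 's' (stop)
LCS = "s" (length 1)


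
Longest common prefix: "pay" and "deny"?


Word 1: "pay"
Word 2: "deny"
Comparing from start:
  Pos 0: 'p' != 'd' (stop)
LCP = "" (length 0)


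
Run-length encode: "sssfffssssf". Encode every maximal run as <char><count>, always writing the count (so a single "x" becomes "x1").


String: "sssfffssssf"
Scanning for consecutive runs:
  's' x 3
  'f' x 3
  's' x 4
  'f' x 1
RLE = "s3f3s4f1"


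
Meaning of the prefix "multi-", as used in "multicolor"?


Prefix: multi-
Example: multicolor = multi- + color
Meaning = many


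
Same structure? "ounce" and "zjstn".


Pattern of "ounce": [0, 1, 2, 3, 4]
Pattern of "zjstn": [0, 1, 2, 3, 4]
Patterns match
Same pattern = Yes


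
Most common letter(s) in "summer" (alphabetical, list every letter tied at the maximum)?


Word: "summer"
Letter counts:
  'e': 1
  'm': 2
  'r': 1
  's': 1
  'u': 1
Maximum count = 2
Most frequent = 'm' (2 times each)


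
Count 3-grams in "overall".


Word: "overall" (length 7)
Number of 3-grams = length - 3 + 1 = 7 - 3 + 1
= 5


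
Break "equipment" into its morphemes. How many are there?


Word: "equipment"
Morphemes: equip + -ment
Each morpheme carries meaning
= 2 morphemes


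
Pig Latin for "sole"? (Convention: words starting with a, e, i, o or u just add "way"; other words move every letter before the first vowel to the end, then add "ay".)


Word: "sole"
Starts with consonant(s) → move to end, add 'ay'
Consonant cluster: "s"
Pig Latin = "olesay"


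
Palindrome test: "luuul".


Word: "luuul"
Reversed: "luuul"
Forward == Backward? luuul == luuul
Palindrome = Yes


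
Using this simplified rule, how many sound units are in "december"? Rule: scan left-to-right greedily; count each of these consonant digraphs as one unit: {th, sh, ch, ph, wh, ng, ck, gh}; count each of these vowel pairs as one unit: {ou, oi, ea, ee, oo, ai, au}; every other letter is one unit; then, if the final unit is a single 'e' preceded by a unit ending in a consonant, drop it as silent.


Word: "december" (8 letters)
Left-to-right scan:
  (1) 'd' (letter)
  (2) 'e' (letter)
  (3) 'c' (letter)
  (4) 'e' (letter)
  (5) 'm' (letter)
  (6) 'b' (letter)
  (7) 'e' (letter)
  (8) 'r' (letter)
Units from scan: 8
Sound units = 8 units


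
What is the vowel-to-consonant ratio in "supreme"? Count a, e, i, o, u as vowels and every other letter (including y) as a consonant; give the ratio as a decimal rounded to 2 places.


Word: "supreme"
Vowels (a,e,i,o,u): 3
Consonants: 4
Ratio = 3/4
= 0.75


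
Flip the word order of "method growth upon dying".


Original: "method growth upon dying"
Words (1..n): method | growth | upon | dying
Reversed (n..1): dying | upon | growth | method
Result = "dying upon growth method"


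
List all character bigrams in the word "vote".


Word: "vote" (length 4)
Number of bigrams = 4 - 2 + 1 = 3
  Position 0: "vo"
  Position 1: "ot"
  Position 2: "te"
Bigrams = "vo", "ot", "te"


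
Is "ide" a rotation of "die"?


Word: "die", Candidate: "ide"
Method: check if candidate is substring of word+word
"diedie" contains "ide"? No
Is rotation = No


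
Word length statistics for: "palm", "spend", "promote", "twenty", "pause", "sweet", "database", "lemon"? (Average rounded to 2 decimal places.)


Lengths: "palm"=4, "spend"=5, "promote"=7, "twenty"=6, "pause"=5, "sweet"=5, "database"=8, "lemon"=5
Sum = 45, Count = 8
Average = 45/8 = 5.63
= avg=5.63, min=4, max=8


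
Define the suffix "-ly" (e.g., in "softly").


Suffix: -ly
As in: softly -> soft + -ly
Meaning = in a manner


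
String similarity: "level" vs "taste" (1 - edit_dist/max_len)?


Word 1: "level" (length 5)
Word 2: "taste" (length 5)
One optimal edit sequence:
  1. substitute 'l' -> 't'  (+1)
  2. substitute 'e' -> 'a'  (+1)
  3. substitute 'v' -> 's'  (+1)
  4. substitute 'e' -> 't'  (+1)
  5. substitute 'l' -> 'e'  (+1)
Edit distance = 5
Max length = max(5, 5) = 5
Similarity = 1 - 5/5
= 0.0000


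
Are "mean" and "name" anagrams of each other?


Word 1: "mean" → sorted: aemn
Word 2: "name" → sorted: aemn
Same letters? aemn == aemn
Anagram = Yes


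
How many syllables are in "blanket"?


Word: "blanket"
Syllable breakdown: blan / ket
Counting: 2 parts
= 2 syllables


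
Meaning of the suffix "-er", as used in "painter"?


Suffix: -er
Example: painter (paint + -er)
Meaning = one who / more


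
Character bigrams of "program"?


Word: "program" (length 7)
Number of bigrams = 7 - 2 + 1 = 6
  Position 0: "pr"
  Position 1: "ro"
  Position 2: "og"
  Position 3: "gr"
  Position 4: "ra"
  Position 5: "am"
Bigrams = "pr", "ro", "og", "gr", "ra", "am"


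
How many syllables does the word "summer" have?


Word: "summer"
Syllable breakdown: sum | mer
Counting: 2 parts
= 2 syllables


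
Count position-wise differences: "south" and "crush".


Comparing character by character (same length = 5):
  Pos 0: 's' vs 'c' !=
  Pos 1: 'o' vs 'r' !=
  Pos 2: 'u' vs 'u' =
  Pos 3: 't' vs 's' !=
  Pos 4: 'h' vs 'h' =
Hamming distance = 3


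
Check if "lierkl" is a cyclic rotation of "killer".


Word: "killer", Candidate: "lierkl"
Method: check if candidate is substring of word+word
"killerkiller" contains "lierkl"? No
Is rotation = No


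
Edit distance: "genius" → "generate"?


Word 1: "genius" (length 6)
Word 2: "generate" (length 8)
One optimal edit sequence (insert/delete/substitute each cost 1):
  1. keep 'g'
  2. keep 'e'
  3. keep 'n'
  4. insert 'e'  (+1)
  5. insert 'r'  (+1)
  6. substitute 'i' -> 'a'  (+1)
  7. substitute 'u' -> 't'  (+1)
  8. substitute 's' -> 'e'  (+1)
Total edit operations: 5
Edit distance = 5


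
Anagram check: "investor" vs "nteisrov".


Word 1: "investor" → sorted: einorstv
Word 2: "nteisrov" → sorted: einorstv
Same letters? einorstv == einorstv
Anagram = Yes


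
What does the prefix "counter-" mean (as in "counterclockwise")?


Prefix: counter-
Example: counterclockwise (counter- + clockwise)
Meaning = against / opposite


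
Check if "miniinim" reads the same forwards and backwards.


Word: "miniinim"
Reversed: "miniinim"
Forward == Backward? miniinim == miniinim
Palindrome = Yes


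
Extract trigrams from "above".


Word: "above" (length 5)
Number of trigrams = 5 - 3 + 1 = 3
  Position 0: "abo"
  Position 1: "bov"
  Position 2: "ove"
Trigrams = "abo", "bov", "ove"


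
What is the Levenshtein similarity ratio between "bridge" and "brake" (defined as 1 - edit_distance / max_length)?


Word 1: "bridge" (length 6)
Word 2: "brake" (length 5)
One optimal edit sequence:
  1. keep 'b'
  2. keep 'r'
  3. delete 'i'  (+1)
  4. substitute 'd' -> 'a'  (+1)
  5. substitute 'g' -> 'k'  (+1)
  6. keep 'e'
Edit distance = 3
Max length = max(6, 5) = 6
Similarity = 1 - 3/6
= 0.5000


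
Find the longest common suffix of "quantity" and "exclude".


Word 1: "quantity"
Word 2: "exclude"
Comparing from end:
  Pos -1: 'y' != 'e' (stop)
LCS = "" (length 0)


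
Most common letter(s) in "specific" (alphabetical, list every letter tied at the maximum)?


Word: "specific"
Letter counts:
  'c': 2
  'e': 1
  'f': 1
  'i': 2
  'p': 1
  's': 1
Maximum count = 2
Most frequent = 'c', 'i' (2 times each)


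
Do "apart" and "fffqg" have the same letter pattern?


Pattern of "apart": [0, 1, 0, 2, 3]
Pattern of "fffqg": [0, 0, 0, 1, 2]
Patterns do not match
Same pattern = No


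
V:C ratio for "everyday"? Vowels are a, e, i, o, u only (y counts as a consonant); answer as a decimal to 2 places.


Word: "everyday"
Vowels (a,e,i,o,u): 3
Consonants: 5
Ratio = 3/5
= 0.60


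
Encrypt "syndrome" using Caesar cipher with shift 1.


Word: "syndrome"
Shift: 1
Each letter → (letter + shift) mod 26:
  's' (18) + 1 = 19 → 't'
  'y' (24) + 1 = 25 → 'z'
  'n' (13) + 1 = 14 → 'o'
  'd' (3) + 1 = 4 → 'e'
  'r' (17) + 1 = 18 → 's'
  'o' (14) + 1 = 15 → 'p'
  'm' (12) + 1 = 13 → 'n'
  'e' (4) + 1 = 5 → 'f'
Result = "tzoespnf"


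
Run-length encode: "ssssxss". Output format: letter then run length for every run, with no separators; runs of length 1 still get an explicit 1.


String: "ssssxss"
Scanning for consecutive runs:
  's' x 4
  'x' x 1
  's' x 2
RLE = "s4x1s2"


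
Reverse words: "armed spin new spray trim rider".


Original: "armed spin new spray trim rider"
Words (1..n): armed | spin | new | spray | trim | rider
Reversed (n..1): rider | trim | spray | new | spin | armed
Result = "rider trim spray new spin armed"


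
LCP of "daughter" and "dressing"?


Word 1: "daughter"
Word 2: "dressing"
Comparing from start:
  Pos 0: 'd' == 'd'
  Pos 1: 'a' != 'r' (stop)
LCP = "d" (length 1)


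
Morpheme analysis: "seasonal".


Word: "seasonal"
Morphemes: season + -al
Each morpheme carries meaning
= 2 morphemes


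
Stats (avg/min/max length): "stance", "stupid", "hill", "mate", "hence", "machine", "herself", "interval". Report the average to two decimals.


Lengths: "stance"=6, "stupid"=6, "hill"=4, "mate"=4, "hence"=5, "machine"=7, "herself"=7, "interval"=8
Sum = 47, Count = 8
Average = 47/8 = 5.88
= avg=5.88, min=4, max=8


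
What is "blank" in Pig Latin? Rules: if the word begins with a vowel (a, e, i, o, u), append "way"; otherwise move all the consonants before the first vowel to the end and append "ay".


Word: "blank"
Starts with consonant(s) → move to end, add 'ay'
Consonant cluster: "bl"
Pig Latin = "ankblay"


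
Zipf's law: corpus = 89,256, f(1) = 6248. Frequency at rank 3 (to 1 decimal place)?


Zipf's law: f(r) = f(1) / r
f(1) = 6248
f(3) = 6248 / 3
= 2082.7 occurrences


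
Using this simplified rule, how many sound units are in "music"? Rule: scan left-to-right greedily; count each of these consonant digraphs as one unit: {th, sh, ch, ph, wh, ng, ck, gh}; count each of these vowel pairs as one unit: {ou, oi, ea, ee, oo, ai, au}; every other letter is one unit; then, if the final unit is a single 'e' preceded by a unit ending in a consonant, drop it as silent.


Word: "music" (5 letters)
Left-to-right scan:
  [1] 'm' (letter)
  [2] 'u' (letter)
  [3] 's' (letter)
  [4] 'i' (letter)
  [5] 'c' (letter)
Units from scan: 5
Sound units = 5 units


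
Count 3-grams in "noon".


Word: "noon" (length 4)
Number of 3-grams = length - 3 + 1 = 4 - 3 + 1
= 2


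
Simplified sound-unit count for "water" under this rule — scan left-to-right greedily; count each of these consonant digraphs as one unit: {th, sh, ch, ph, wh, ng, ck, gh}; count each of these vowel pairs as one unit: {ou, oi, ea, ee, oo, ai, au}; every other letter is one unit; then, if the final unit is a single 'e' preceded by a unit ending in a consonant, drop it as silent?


Word: "water" (5 letters)
Left-to-right scan:
  1. 'w' (letter)
  2. 'a' (letter)
  3. 't' (letter)
  4. 'e' (letter)
  5. 'r' (letter)
Units from scan: 5
Sound units = 5 units


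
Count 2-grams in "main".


Word: "main" (length 4)
Number of 2-grams = length - 2 + 1 = 4 - 2 + 1
= 3


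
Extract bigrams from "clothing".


Word: "clothing" (length 8)
Number of bigrams = 8 - 2 + 1 = 7
  Position 0: "cl"
  Position 1: "lo"
  Position 2: "ot"
  Position 3: "th"
  Position 4: "hi"
  Position 5: "in"
  Position 6: "ng"
Bigrams = "cl", "lo", "ot", "th", "hi", "in", "ng"


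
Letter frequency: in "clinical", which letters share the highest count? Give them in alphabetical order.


Word: "clinical"
Letter counts:
  'a': 1
  'c': 2
  'i': 2
  'l': 2
  'n': 1
Maximum count = 2
Most frequent = 'c', 'i', 'l' (2 times each)


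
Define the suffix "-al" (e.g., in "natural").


Suffix: -al
Example: natural = nature + -al, with a spelling change
Meaning = relating to


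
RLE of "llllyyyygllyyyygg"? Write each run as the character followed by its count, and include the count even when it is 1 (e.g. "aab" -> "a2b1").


String: "llllyyyygllyyyygg"
Scanning for consecutive runs:
  'l' x 4
  'y' x 4
  'g' x 1
  'l' x 2
  'y' x 4
  'g' x 2
RLE = "l4y4g1l2y4g2"


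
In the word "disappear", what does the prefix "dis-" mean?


Prefix: dis-
As in: disappear -> dis- + appear
Meaning = not / opposite


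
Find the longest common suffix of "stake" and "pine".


Word 1: "stake"
Word 2: "pine"
Comparing from end:
  Pos -1: 'e' == 'e'
  Pos -2: 'k' != 'n' (stop)
LCS = "e" (length 1)


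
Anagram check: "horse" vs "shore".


Word 1: "horse" → sorted: ehors
Word 2: "shore" → sorted: ehors
Same letters? ehors == ehors
Anagram = Yes


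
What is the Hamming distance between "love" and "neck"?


Comparing character by character (same length = 4):
  Pos 0: 'l' vs 'n' !=
  Pos 1: 'o' vs 'e' !=
  Pos 2: 'v' vs 'c' !=
  Pos 3: 'e' vs 'k' !=
Hamming distance = 4


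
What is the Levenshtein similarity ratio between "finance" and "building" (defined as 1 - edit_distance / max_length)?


Word 1: "finance" (length 7)
Word 2: "building" (length 8)
One optimal edit sequence:
  1. insert 'b'  (+1)
  2. substitute 'f' -> 'u'  (+1)
  3. keep 'i'
  4. substitute 'n' -> 'l'  (+1)
  5. substitute 'a' -> 'd'  (+1)
  6. substitute 'n' -> 'i'  (+1)
  7. substitute 'c' -> 'n'  (+1)
  8. substitute 'e' -> 'g'  (+1)
Edit distance = 7
Max length = max(7, 8) = 8
Similarity = 1 - 7/8
= 0.1250


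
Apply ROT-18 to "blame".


Word: "blame"
Shift: 18
Each letter → (letter + shift) mod 26:
  'b' (1) + 18 = 19 → 't'
  'l' (11) + 18 = 3 → 'd'
  'a' (0) + 18 = 18 → 's'
  'm' (12) + 18 = 4 → 'e'
  'e' (4) + 18 = 22 → 'w'
Result = "tdsew"


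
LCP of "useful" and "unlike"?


Word 1: "useful"
Word 2: "unlike"
Comparing from start:
  Pos 0: 'u' == 'u'
  Pos 1: 's' != 'n' (stop)
LCP = "u" (length 1)


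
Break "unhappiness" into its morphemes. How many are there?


Word: "unhappiness"
Morphemes: un- / happi / -ness
Each morpheme carries meaning
= 3 morphemes


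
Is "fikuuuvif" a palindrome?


Word: "fikuuuvif"
Reversed: "fivuuukif"
Forward == Backward? fikuuuvif != fivuuukif
Palindrome = No


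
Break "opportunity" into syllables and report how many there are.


Word: "opportunity"
Syllable breakdown: op | por | tu | ni | ty
Counting: 5 parts
= 5 syllables


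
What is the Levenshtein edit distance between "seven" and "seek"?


Word 1: "seven" (length 5)
Word 2: "seek" (length 4)
One optimal edit sequence (insert/delete/substitute each cost 1):
  1. keep 's'
  2. keep 'e'
  3. delete 'v'  (+1)
  4. keep 'e'
  5. substitute 'n' -> 'k'  (+1)
Total edit operations: 2
Edit distance = 2


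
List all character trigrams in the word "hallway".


Word: "hallway" (length 7)
Number of trigrams = 7 - 3 + 1 = 5
  Position 0: "hal"
  Position 1: "all"
  Position 2: "llw"
  Position 3: "lwa"
  Position 4: "way"
Trigrams = "hal", "all", "llw", "lwa", "way"


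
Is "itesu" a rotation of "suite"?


Word: "suite", Candidate: "itesu"
Method: check if candidate is substring of word+word
"suitesuite" contains "itesu"? Yes
Is rotation = Yes


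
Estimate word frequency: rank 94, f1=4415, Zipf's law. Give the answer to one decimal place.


Zipf's law: f(r) = f(1) / r
f(1) = 4415
f(94) = 4415 / 94
= 47.0 occurrences


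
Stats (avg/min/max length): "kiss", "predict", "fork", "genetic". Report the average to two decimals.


Lengths: "kiss"=4, "predict"=7, "fork"=4, "genetic"=7
Sum = 22, Count = 4
Average = 22/4 = 5.50
= avg=5.50, min=4, max=7


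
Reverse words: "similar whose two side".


Original: "similar whose two side"
Words (1..n): similar | whose | two | side
Reversed (n..1): side | two | whose | similar
Result = "side two whose similar"


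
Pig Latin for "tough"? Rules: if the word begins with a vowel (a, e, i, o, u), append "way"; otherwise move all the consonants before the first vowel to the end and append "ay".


Word: "tough"
Starts with consonant(s) → move to end, add 'ay'
Consonant cluster: "t"
Pig Latin = "oughtay"


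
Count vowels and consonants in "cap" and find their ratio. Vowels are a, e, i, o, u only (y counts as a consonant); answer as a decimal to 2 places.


Word: "cap"
Vowels (a,e,i,o,u): 1
Consonants: 2
Ratio = 1/2
= 0.50


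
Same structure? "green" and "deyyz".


Pattern of "green": [0, 1, 2, 2, 3]
Pattern of "deyyz": [0, 1, 2, 2, 3]
Patterns match
Same pattern = Yes


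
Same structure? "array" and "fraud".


Pattern of "array": [0, 1, 1, 0, 2]
Pattern of "fraud": [0, 1, 2, 3, 4]
Patterns do not match
Same pattern = No


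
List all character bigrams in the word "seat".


Word: "seat" (length 4)
Number of bigrams = 4 - 2 + 1 = 3
  Position 0: "se"
  Position 1: "ea"
  Position 2: "at"
Bigrams = "se", "ea", "at"


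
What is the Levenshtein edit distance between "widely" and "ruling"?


Word 1: "widely" (length 6)
Word 2: "ruling" (length 6)
One optimal edit sequence (insert/delete/substitute each cost 1):
  1. substitute 'w' -> 'r'  (+1)
  2. substitute 'i' -> 'u'  (+1)
  3. substitute 'd' -> 'l'  (+1)
  4. substitute 'e' -> 'i'  (+1)
  5. substitute 'l' -> 'n'  (+1)
  6. substitute 'y' -> 'g'  (+1)
Total edit operations: 6
Edit distance = 6


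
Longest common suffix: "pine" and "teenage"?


Word 1: "pine"
Word 2: "teenage"
Comparing from end:
  Pos -1: 'e' == 'e'
  Pos -2: 'n' != 'g' (stop)
LCS = "e" (length 1)


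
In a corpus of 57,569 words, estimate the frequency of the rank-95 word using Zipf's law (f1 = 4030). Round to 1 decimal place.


Zipf's law: f(r) = f(1) / r
f(1) = 4030
f(95) = 4030 / 95
= 42.4 occurrences


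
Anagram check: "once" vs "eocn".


Word 1: "once" → sorted: ceno
Word 2: "eocn" → sorted: ceno
Same letters? ceno == ceno
Anagram = Yes


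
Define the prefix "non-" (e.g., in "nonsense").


Prefix: non-
Example: nonsense = non- + sense
Meaning = not


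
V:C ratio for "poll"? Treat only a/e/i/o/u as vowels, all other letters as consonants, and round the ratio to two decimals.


Word: "poll"
Vowels (a,e,i,o,u): 1
Consonants: 3
Ratio = 1/3
= 0.33


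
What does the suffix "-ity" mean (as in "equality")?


Suffix: -ity
As in: equality -> equal + -ity
Meaning = quality of


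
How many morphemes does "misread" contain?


Word: "misread"
Morphemes: mis- + read
Each morpheme carries meaning
= 2 morphemes


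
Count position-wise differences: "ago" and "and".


Comparing character by character (same length = 3):
  Pos 0: 'a' vs 'a' =
  Pos 1: 'g' vs 'n' !=
  Pos 2: 'o' vs 'd' !=
Hamming distance = 2


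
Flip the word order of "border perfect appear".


Original: "border perfect appear"
Words (1..n): border | perfect | appear
Reversed (n..1): appear | perfect | border
Result = "appear perfect border"


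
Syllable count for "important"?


Word: "important"
Syllable breakdown: im / por / tant
Counting: 3 parts
= 3 syllables


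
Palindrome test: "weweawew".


Word: "weweawew"
Reversed: "wewaewew"
Forward == Backward? weweawew != wewaewew
Palindrome = No


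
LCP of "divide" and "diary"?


Word 1: "divide"
Word 2: "diary"
Comparing from start:
  Pos 0: 'd' == 'd'
  Pos 1: 'i' == 'i'
  Pos 2: 'v' != 'a' (stop)
LCP = "di" (length 2)


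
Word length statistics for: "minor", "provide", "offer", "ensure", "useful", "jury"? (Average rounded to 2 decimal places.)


Lengths: "minor"=5, "provide"=7, "offer"=5, "ensure"=6, "useful"=6, "jury"=4
Sum = 33, Count = 6
Average = 33/6 = 5.50
= avg=5.50, min=4, max=7


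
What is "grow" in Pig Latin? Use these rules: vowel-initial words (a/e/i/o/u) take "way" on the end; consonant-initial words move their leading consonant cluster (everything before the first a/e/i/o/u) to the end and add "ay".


Word: "grow"
Starts with consonant(s) → move to end, add 'ay'
Consonant cluster: "gr"
Pig Latin = "owgray"


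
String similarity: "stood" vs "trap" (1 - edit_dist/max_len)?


Word 1: "stood" (length 5)
Word 2: "trap" (length 4)
One optimal edit sequence:
  1. delete 's'  (+1)
  2. keep 't'
  3. substitute 'o' -> 'r'  (+1)
  4. substitute 'o' -> 'a'  (+1)
  5. substitute 'd' -> 'p'  (+1)
Edit distance = 4
Max length = max(5, 4) = 5
Similarity = 1 - 4/5
= 0.2000


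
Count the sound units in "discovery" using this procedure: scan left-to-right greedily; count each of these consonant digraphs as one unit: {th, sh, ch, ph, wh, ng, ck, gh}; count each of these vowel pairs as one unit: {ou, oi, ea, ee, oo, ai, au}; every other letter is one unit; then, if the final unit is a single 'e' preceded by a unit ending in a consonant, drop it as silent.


Word: "discovery" (9 letters)
Left-to-right scan:
  1. 'd' (letter)
  2. 'i' (letter)
  3. 's' (letter)
  4. 'c' (letter)
  5. 'o' (letter)
  6. 'v' (letter)
  7. 'e' (letter)
  8. 'r' (letter)
  9. 'y' (letter)
Units from scan: 9
Sound units = 9 units


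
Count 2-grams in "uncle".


Word: "uncle" (length 5)
Number of 2-grams = length - 2 + 1 = 5 - 2 + 1
= 4


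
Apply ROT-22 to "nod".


Word: "nod"
Shift: 22
Each letter → (letter + shift) mod 26:
  'n' (13) + 22 = 9 → 'j'
  'o' (14) + 22 = 10 → 'k'
  'd' (3) + 22 = 25 → 'z'
Result = "jkz"


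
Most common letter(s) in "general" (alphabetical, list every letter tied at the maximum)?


Word: "general"
Letter counts:
  'a': 1
  'e': 2
  'g': 1
  'l': 1
  'n': 1
  'r': 1
Maximum count = 2
Most frequent = 'e' (2 times each)


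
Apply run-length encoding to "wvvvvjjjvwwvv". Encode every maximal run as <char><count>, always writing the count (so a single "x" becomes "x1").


String: "wvvvvjjjvwwvv"
Scanning for consecutive runs:
  'w' x 1
  'v' x 4
  'j' x 3
  'v' x 1
  'w' x 2
  'v' x 2
RLE = "w1v4j3v1w2v2"


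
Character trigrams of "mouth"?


Word: "mouth" (length 5)
Number of trigrams = 5 - 3 + 1 = 3
  Position 0: "mou"
  Position 1: "out"
  Position 2: "uth"
Trigrams = "mou", "out", "uth"


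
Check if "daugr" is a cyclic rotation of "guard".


Word: "guard", Candidate: "daugr"
Method: check if candidate is substring of word+word
"guardguard" contains "daugr"? No
Is rotation = No


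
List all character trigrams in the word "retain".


Word: "retain" (length 6)
Number of trigrams = 6 - 3 + 1 = 4
  Position 0: "ret"
  Position 1: "eta"
  Position 2: "tai"
  Position 3: "ain"
Trigrams = "ret", "eta", "tai", "ain"


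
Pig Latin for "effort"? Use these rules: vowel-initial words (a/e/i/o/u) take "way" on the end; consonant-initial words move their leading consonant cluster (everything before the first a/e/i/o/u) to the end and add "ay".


Word: "effort"
Starts with vowel → add 'way'
Pig Latin = "effortway"


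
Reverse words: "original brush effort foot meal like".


Original: "original brush effort foot meal like"
Words (1..n): original | brush | effort | foot | meal | like
Reversed (n..1): like | meal | foot | effort | brush | original
Result = "like meal foot effort brush original"


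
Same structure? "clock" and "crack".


Pattern of "clock": [0, 1, 2, 0, 3]
Pattern of "crack": [0, 1, 2, 0, 3]
Patterns match
Same pattern = Yes


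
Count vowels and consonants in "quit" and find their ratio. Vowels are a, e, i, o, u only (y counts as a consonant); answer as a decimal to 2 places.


Word: "quit"
Vowels (a,e,i,o,u): 2
Consonants: 2
Ratio = 2/2
= 1.00


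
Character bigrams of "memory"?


Word: "memory" (length 6)
Number of bigrams = 6 - 2 + 1 = 5
  Position 0: "me"
  Position 1: "em"
  Position 2: "mo"
  Position 3: "or"
  Position 4: "ry"
Bigrams = "me", "em", "mo", "or", "ry"


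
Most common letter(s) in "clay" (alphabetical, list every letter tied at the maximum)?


Word: "clay"
Letter counts:
  'a': 1
  'c': 1
  'l': 1
  'y': 1
Maximum count = 1
Most frequent = 'a', 'c', 'l', 'y' (1 time each)


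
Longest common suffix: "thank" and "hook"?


Word 1: "thank"
Word 2: "hook"
Comparing from end:
  Pos -1: 'k' == 'k'
  Pos -2: 'n' != 'o' (stop)
LCS = "k" (length 1)


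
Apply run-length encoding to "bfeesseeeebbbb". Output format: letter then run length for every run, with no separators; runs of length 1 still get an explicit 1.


String: "bfeesseeeebbbb"
Scanning for consecutive runs:
  'b' x 1
  'f' x 1
  'e' x 2
  's' x 2
  'e' x 4
  'b' x 4
RLE = "b1f1e2s2e4b4"


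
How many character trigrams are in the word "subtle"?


Word: "subtle" (length 6)
Number of 3-grams = length - 3 + 1 = 6 - 3 + 1
= 4


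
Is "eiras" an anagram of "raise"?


Word 1: "raise" → sorted: aeirs
Word 2: "eiras" → sorted: aeirs
Same letters? aeirs == aeirs
Anagram = Yes


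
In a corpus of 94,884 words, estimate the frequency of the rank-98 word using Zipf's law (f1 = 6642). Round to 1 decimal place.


Zipf's law: f(r) = f(1) / r
f(1) = 6642
f(98) = 6642 / 98
= 67.8 occurrences


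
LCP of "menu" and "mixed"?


Word 1: "menu"
Word 2: "mixed"
Comparing from start:
  Pos 0: 'm' == 'm'
  Pos 1: 'e' != 'i' (stop)
LCP = "m" (length 1)


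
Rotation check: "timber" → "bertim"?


Word: "timber", Candidate: "bertim"
Method: check if candidate is substring of word+word
"timbertimber" contains "bertim"? Yes
Is rotation = Yes


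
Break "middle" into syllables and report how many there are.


Word: "middle"
Syllable breakdown: mid-dle
Counting: 2 parts
= 2 syllables


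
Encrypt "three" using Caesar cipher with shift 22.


Word: "three"
Shift: 22
Each letter → (letter + shift) mod 26:
  't' (19) + 22 = 15 → 'p'
  'h' (7) + 22 = 3 → 'd'
  'r' (17) + 22 = 13 → 'n'
  'e' (4) + 22 = 0 → 'a'
  'e' (4) + 22 = 0 → 'a'
Result = "pdnaa"


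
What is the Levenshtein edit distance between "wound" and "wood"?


Word 1: "wound" (length 5)
Word 2: "wood" (length 4)
One optimal edit sequence (insert/delete/substitute each cost 1):
  1. keep 'w'
  2. keep 'o'
  3. delete 'u'  (+1)
  4. substitute 'n' -> 'o'  (+1)
  5. keep 'd'
Total edit operations: 2
Edit distance = 2


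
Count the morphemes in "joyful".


Word: "joyful"
Morphemes: joy | -ful
Each morpheme carries meaning
= 2 morphemes


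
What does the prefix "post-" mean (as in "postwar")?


Prefix: post-
As in: postwar -> post- + war
Meaning = after


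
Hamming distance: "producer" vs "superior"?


Comparing character by character (same length = 8):
  Pos 0: 'p' vs 's' !=
  Pos 1: 'r' vs 'u' !=
  Pos 2: 'o' vs 'p' !=
  Pos 3: 'd' vs 'e' !=
  Pos 4: 'u' vs 'r' !=
  Pos 5: 'c' vs 'i' !=
  Pos 6: 'e' vs 'o' !=
  Pos 7: 'r' vs 'r' =
Hamming distance = 7


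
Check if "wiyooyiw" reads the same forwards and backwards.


Word: "wiyooyiw"
Reversed: "wiyooyiw"
Forward == Backward? wiyooyiw == wiyooyiw
Palindrome = Yes


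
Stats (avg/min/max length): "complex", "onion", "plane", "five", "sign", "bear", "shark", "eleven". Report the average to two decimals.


Lengths: "complex"=7, "onion"=5, "plane"=5, "five"=4, "sign"=4, "bear"=4, "shark"=5, "eleven"=6
Sum = 40, Count = 8
Average = 40/8 = 5.00
= avg=5.00, min=4, max=7


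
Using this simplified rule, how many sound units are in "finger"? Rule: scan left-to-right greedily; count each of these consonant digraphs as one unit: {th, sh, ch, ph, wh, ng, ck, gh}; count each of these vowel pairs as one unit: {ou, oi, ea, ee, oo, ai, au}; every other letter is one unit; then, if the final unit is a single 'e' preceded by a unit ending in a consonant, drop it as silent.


Word: "finger" (6 letters)
Left-to-right scan:
  1. 'f' (letter)
  2. 'i' (letter)
  3. 'ng' (digraph)
  4. 'e' (letter)
  5. 'r' (letter)
Units from scan: 5
Sound units = 5 units


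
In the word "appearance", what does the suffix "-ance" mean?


Suffix: -ance
Example: appearance = appear + -ance
Meaning = state of


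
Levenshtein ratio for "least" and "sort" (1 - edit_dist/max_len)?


Word 1: "least" (length 5)
Word 2: "sort" (length 4)
One optimal edit sequence:
  1. delete 'l'  (+1)
  2. substitute 'e' -> 's'  (+1)
  3. substitute 'a' -> 'o'  (+1)
  4. substitute 's' -> 'r'  (+1)
  5. keep 't'
Edit distance = 4
Max length = max(5, 4) = 5
Similarity = 1 - 4/5
= 0.2000


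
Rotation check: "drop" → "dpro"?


Word: "drop", Candidate: "dpro"
Method: check if candidate is substring of word+word
"dropdrop" contains "dpro"? No
Is rotation = No


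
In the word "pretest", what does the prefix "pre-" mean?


Prefix: pre-
Example: pretest (pre- + test)
Meaning = before


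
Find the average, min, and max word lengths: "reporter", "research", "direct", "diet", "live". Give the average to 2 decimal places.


Lengths: "reporter"=8, "research"=8, "direct"=6, "diet"=4, "live"=4
Sum = 30, Count = 5
Average = 30/5 = 6.00
= avg=6.00, min=4, max=8


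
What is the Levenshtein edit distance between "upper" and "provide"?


Word 1: "upper" (length 5)
Word 2: "provide" (length 7)
One optimal edit sequence (insert/delete/substitute each cost 1):
  1. insert 'p'  (+1)
  2. insert 'r'  (+1)
  3. substitute 'u' -> 'o'  (+1)
  4. substitute 'p' -> 'v'  (+1)
  5. substitute 'p' -> 'i'  (+1)
  6. substitute 'e' -> 'd'  (+1)
  7. substitute 'r' -> 'e'  (+1)
Total edit operations: 7
Edit distance = 7


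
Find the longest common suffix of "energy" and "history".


Word 1: "energy"
Word 2: "history"
Comparing from end:
  Pos -1: 'y' == 'y'
  Pos -2: 'g' != 'r' (stop)
LCS = "y" (length 1)


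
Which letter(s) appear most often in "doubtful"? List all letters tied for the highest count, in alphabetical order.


Word: "doubtful"
Letter counts:
  'b': 1
  'd': 1
  'f': 1
  'l': 1
  'o': 1
  't': 1
  'u': 2
Maximum count = 2
Most frequent = 'u' (2 times each)


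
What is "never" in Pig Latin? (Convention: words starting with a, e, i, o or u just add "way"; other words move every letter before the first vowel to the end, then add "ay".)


Word: "never"
Starts with consonant(s) → move to end, add 'ay'
Consonant cluster: "n"
Pig Latin = "evernay"


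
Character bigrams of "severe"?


Word: "severe" (length 6)
Number of bigrams = 6 - 2 + 1 = 5
  Position 0: "se"
  Position 1: "ev"
  Position 2: "ve"
  Position 3: "er"
  Position 4: "re"
Bigrams = "se", "ev", "ve", "er", "re"


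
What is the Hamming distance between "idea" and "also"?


Comparing character by character (same length = 4):
  Pos 0: 'i' vs 'a' !=
  Pos 1: 'd' vs 'l' !=
  Pos 2: 'e' vs 's' !=
  Pos 3: 'a' vs 'o' !=
Hamming distance = 4


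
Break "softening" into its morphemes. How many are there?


Word: "softening"
Morphemes: soft / -en / -ing
Each morpheme carries meaning
= 3 morphemes


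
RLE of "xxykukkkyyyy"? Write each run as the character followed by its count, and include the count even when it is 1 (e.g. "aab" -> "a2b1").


String: "xxykukkkyyyy"
Scanning for consecutive runs:
  'x' x 2
  'y' x 1
  'k' x 1
  'u' x 1
  'k' x 3
  'y' x 4
RLE = "x2y1k1u1k3y4"


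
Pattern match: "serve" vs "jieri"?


Pattern of "serve": [0, 1, 2, 3, 1]
Pattern of "jieri": [0, 1, 2, 3, 1]
Patterns match
Same pattern = Yes


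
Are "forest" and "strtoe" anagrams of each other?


Word 1: "forest" → sorted: eforst
Word 2: "strtoe" → sorted: eorstt
Same letters? eforst != eorstt
Anagram = No


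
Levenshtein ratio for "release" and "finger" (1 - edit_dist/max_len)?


Word 1: "release" (length 7)
Word 2: "finger" (length 6)
One optimal edit sequence:
  1. delete 'r'  (+1)
  2. substitute 'e' -> 'f'  (+1)
  3. substitute 'l' -> 'i'  (+1)
  4. substitute 'e' -> 'n'  (+1)
  5. substitute 'a' -> 'g'  (+1)
  6. substitute 's' -> 'e'  (+1)
  7. substitute 'e' -> 'r'  (+1)
Edit distance = 7
Max length = max(7, 6) = 7
Similarity = 1 - 7/7
= 0.0000


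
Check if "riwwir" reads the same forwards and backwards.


Word: "riwwir"
Reversed: "riwwir"
Forward == Backward? riwwir == riwwir
Palindrome = Yes


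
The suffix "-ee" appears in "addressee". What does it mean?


Suffix: -ee
As in: addressee -> address + -ee
Meaning = one who receives


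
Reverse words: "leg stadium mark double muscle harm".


Original: "leg stadium mark double muscle harm"
Words (1..n): leg | stadium | mark | double | muscle | harm
Reversed (n..1): harm | muscle | double | mark | stadium | leg
Result = "harm muscle double mark stadium leg"


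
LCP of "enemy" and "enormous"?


Word 1: "enemy"
Word 2: "enormous"
Comparing from start:
  Pos 0: 'e' == 'e'
  Pos 1: 'n' == 'n'
  Pos 2: 'e' != 'o' (stop)
LCP = "en" (length 2)


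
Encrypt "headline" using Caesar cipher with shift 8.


Word: "headline"
Shift: 8
Each letter → (letter + shift) mod 26:
  'h' (7) + 8 = 15 → 'p'
  'e' (4) + 8 = 12 → 'm'
  'a' (0) + 8 = 8 → 'i'
  'd' (3) + 8 = 11 → 'l'
  'l' (11) + 8 = 19 → 't'
  'i' (8) + 8 = 16 → 'q'
  'n' (13) + 8 = 21 → 'v'
  'e' (4) + 8 = 12 → 'm'
Result = "pmiltqvm"
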